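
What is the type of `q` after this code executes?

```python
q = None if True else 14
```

Ternary: condition is True, if branch (None) taken → NoneType

NoneType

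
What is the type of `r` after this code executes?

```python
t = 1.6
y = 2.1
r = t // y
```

float // float returns float (floor division preserves float type)

float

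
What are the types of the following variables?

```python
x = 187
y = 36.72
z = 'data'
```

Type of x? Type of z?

x is int; z is str

int, str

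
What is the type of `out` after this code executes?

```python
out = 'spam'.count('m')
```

str.count() returns int

int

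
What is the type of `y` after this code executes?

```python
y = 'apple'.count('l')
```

str.count() returns int

int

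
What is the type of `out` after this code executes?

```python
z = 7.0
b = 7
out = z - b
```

float - int returns float (7.0 - 7 = 0.0)

float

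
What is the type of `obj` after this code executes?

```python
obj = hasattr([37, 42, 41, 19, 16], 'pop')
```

hasattr() returns bool

bool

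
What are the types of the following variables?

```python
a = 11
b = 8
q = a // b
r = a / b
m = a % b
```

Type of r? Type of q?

int / int returns float; int // int returns int

float, int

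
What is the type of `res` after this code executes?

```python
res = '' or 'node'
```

'or' returns first truthy value ('node', which is str)

str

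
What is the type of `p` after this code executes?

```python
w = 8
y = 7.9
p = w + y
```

int + float returns float (8 + 7.9 = 15.9)

float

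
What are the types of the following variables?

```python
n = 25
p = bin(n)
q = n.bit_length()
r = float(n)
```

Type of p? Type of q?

bin() returns str; int.bit_length() returns int

str, int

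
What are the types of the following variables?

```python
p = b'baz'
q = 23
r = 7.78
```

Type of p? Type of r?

p is bytes; r is float

bytes, float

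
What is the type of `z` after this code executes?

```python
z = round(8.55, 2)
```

round() with ndigits arg returns float

float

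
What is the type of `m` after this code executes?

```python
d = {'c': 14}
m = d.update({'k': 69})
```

dict.update() returns None

NoneType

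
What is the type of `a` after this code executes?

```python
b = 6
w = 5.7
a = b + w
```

int + float returns float (6 + 5.7 = 11.7)

float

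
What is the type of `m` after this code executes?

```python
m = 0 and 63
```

'and' returns the first falsy value (0, which is int)

int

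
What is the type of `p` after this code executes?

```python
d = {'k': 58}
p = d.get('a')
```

dict.get() returns None when key 'a' is not found and no default given

NoneType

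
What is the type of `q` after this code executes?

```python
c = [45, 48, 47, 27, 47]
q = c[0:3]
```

Slicing a list always returns a list

list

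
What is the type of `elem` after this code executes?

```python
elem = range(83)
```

range() returns a range object

range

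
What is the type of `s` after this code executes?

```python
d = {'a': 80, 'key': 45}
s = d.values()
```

.values() returns a dict_values view object

dict_values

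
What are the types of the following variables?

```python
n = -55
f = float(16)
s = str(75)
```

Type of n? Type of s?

n is int; s is str

int, str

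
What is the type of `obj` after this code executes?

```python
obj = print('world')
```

print() returns None

NoneType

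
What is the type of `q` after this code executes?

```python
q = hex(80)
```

hex() returns str representation

str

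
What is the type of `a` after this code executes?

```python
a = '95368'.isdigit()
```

str.isdigit() returns bool

bool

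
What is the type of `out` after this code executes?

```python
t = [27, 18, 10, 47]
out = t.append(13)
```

list.append() returns None (mutates in place)

NoneType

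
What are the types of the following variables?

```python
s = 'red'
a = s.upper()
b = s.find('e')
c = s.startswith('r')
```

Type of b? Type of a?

str.find() returns int; str.upper() returns str

int, str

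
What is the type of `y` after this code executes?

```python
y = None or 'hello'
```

'or' with None returns the other value ('hello', str)

str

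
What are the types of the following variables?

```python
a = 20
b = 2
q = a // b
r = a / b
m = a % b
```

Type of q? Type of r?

int // int returns int; int / int returns float

int, float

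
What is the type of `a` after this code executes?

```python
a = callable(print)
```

callable() returns bool

bool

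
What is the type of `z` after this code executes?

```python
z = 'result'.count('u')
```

str.count() returns int

int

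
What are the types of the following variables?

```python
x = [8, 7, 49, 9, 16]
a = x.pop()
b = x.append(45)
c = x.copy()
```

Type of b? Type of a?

list.append() returns None; list.pop() returns the element (int)

NoneType, int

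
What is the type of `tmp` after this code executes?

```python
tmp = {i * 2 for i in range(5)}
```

A set comprehension {expr for x in iterable} produces a set

set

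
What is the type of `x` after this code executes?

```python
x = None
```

None has type NoneType

NoneType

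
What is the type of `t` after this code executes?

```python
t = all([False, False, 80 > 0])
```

all() returns bool

bool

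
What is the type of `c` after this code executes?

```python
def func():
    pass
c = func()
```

A function with no return statement returns None

NoneType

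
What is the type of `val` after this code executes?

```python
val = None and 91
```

'and' returns first falsy value (None)

NoneType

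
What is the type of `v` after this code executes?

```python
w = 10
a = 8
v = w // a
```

int // int returns int (10 // 8 = 1)

int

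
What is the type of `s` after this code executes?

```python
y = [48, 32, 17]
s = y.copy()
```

list.copy() returns list

list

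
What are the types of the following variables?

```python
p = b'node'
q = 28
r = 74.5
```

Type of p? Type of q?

p is bytes; q is int

bytes, int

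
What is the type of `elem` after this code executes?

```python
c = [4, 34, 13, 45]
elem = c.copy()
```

list.copy() returns list

list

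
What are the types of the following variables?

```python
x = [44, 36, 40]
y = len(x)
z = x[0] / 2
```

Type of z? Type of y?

int / int returns float; len() returns int

float, int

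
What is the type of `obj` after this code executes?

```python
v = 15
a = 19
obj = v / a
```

int / int always returns float in Python 3 (15 / 19 = 0.789474)

float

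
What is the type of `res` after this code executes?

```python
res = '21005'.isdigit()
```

str.isdigit() returns bool

bool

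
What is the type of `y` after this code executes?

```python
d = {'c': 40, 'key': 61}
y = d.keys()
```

.keys() returns a dict_keys view object

dict_keys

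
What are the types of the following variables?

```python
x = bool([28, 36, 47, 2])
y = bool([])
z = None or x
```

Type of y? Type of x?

bool() returns bool; bool() returns bool

bool, bool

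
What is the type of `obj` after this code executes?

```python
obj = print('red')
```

print() returns None

NoneType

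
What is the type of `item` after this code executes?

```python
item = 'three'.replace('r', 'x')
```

str.replace() returns str

str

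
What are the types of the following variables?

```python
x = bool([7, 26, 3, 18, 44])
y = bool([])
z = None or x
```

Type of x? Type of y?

bool() returns bool; bool() returns bool

bool, bool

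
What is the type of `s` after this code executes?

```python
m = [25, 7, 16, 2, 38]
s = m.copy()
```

list.copy() returns list

list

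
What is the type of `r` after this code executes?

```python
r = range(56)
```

range() returns a range object

range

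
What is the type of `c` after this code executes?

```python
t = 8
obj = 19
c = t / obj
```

int / int always returns float in Python 3 (8 / 19 = 0.421053)

float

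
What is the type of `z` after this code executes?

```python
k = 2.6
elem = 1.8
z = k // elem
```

float // float returns float (floor division preserves float type)

float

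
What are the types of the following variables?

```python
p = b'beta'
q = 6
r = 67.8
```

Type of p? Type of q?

p is bytes; q is int

bytes, int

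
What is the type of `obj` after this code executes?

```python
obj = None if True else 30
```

Ternary: condition is True, if branch (None) taken → NoneType

NoneType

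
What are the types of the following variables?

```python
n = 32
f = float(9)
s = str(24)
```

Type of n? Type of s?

n is int; s is str

int, str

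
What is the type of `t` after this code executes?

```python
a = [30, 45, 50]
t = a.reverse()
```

list.reverse() returns None

NoneType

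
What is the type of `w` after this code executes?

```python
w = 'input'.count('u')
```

str.count() returns int

int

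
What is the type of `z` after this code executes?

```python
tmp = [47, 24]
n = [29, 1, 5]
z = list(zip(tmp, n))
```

list(zip(...)) returns a list of tuples

list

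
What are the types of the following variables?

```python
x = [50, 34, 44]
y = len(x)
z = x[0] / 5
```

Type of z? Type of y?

int / int returns float; len() returns int

float, int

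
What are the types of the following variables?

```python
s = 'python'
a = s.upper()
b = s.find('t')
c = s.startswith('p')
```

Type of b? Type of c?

str.find() returns int; str.startswith() returns bool

int, bool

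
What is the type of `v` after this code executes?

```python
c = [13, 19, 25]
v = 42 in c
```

'in' operator returns bool

bool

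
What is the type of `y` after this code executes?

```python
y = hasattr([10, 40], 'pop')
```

hasattr() returns bool

bool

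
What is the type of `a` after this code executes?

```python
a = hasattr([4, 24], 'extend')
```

hasattr() returns bool

bool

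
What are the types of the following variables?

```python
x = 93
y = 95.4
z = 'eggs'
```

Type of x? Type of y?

x is int; y is float

int, float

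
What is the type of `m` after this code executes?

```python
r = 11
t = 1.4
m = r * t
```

int * float returns float (11 * 1.4 = 15.4)

float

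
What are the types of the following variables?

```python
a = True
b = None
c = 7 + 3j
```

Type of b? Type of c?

b is NoneType; c is complex

NoneType, complex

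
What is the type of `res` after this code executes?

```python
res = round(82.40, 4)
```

round() with ndigits arg returns float

float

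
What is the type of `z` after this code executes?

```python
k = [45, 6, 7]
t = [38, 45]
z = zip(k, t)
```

zip() returns a zip iterator object

zip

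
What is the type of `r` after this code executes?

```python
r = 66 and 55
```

'and' returns the last value when all truthy (55, which is int)

int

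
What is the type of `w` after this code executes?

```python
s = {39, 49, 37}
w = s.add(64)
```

set.add() returns None (mutates in place)

NoneType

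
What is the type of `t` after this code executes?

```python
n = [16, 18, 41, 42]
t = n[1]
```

Indexing a list of ints returns int (n[1] = 18)

int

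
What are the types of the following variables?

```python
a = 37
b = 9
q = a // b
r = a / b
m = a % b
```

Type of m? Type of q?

int % int returns int; int // int returns int

int, int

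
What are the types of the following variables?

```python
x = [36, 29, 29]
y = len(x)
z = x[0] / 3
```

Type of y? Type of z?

len() returns int; int / int returns float

int, float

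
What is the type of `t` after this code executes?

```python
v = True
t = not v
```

'not' always returns bool

bool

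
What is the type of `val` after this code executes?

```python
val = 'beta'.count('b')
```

str.count() returns int

int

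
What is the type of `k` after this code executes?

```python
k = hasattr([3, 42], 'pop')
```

hasattr() returns bool

bool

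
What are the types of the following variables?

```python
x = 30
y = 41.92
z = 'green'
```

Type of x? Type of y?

x is int; y is float

int, float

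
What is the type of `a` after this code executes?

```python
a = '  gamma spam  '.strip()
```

str.strip() returns str

str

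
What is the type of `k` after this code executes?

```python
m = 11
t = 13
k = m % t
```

int % int returns int (11 % 13 = 11)

int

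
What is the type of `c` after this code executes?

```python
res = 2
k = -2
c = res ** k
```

int ** negative int returns float

float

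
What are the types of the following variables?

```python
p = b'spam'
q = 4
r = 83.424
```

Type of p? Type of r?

p is bytes; r is float

bytes, float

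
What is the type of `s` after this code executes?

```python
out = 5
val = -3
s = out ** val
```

int ** negative int returns float

float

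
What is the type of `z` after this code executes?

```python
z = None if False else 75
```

Ternary: condition is False, else branch (75) taken → int

int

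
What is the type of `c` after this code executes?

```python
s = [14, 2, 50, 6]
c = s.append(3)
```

list.append() returns None (mutates in place)

NoneType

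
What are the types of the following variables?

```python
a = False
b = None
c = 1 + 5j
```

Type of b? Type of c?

b is NoneType; c is complex

NoneType, complex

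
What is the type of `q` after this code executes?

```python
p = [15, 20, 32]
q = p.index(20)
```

list.index() returns int

int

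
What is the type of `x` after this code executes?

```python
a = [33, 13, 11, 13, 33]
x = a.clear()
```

list.clear() returns None

NoneType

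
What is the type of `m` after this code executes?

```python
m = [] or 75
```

'or' returns first truthy value (75, which is int)

int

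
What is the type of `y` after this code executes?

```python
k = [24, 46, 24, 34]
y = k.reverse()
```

list.reverse() returns None

NoneType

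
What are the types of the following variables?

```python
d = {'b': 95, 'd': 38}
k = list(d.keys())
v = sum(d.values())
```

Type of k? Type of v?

list(...) returns list; sum of int values returns int

list, int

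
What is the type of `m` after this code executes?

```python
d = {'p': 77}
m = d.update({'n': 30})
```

dict.update() returns None

NoneType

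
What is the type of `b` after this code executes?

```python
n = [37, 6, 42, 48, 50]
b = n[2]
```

Indexing a list of ints returns int (n[2] = 42)

int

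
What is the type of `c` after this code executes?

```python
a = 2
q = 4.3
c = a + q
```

int + float returns float (2 + 4.3 = 6.3)

float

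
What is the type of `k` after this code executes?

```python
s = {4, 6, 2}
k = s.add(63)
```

set.add() returns None (mutates in place)

NoneType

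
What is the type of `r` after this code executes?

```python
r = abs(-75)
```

abs() of int returns int

int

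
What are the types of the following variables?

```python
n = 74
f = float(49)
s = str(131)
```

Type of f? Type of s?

f is float; s is str

float, str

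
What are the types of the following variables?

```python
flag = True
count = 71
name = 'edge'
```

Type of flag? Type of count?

flag is bool; count is int

bool, int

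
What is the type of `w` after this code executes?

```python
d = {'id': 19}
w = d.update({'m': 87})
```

dict.update() returns None

NoneType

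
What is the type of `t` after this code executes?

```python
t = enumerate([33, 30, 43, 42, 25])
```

enumerate() returns an enumerate iterator object

enumerate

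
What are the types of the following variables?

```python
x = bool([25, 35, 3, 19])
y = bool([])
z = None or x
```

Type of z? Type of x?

None or <bool> returns the bool; bool() returns bool

bool, bool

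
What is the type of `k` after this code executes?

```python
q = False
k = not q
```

'not' always returns bool

bool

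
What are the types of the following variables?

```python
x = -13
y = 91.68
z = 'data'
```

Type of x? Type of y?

x is int; y is float

int, float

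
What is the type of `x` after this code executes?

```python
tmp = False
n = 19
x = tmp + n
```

bool + int returns int (False is 0, so 0 + 19 = 19)

int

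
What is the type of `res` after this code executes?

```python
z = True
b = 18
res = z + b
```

bool + int returns int (True is 1, so 1 + 18 = 19)

int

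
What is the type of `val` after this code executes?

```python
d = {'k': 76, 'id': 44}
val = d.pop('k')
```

dict.pop() returns the value (int)

int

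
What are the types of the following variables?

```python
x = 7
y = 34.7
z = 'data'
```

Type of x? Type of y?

x is int; y is float

int, float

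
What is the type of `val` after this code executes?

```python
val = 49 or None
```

'or' returns first truthy value (49, int)

int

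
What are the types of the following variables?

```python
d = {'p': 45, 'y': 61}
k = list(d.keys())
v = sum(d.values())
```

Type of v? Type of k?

sum of int values returns int; list(...) returns list

int, list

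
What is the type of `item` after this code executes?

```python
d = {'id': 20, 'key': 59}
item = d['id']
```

Accessing dict[str, int] with key 'id' returns int value 20

int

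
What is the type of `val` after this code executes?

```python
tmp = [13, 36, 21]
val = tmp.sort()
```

list.sort() returns None (sorts in place)

NoneType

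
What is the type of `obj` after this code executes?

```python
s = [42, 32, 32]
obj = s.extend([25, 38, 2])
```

list.extend() returns None

NoneType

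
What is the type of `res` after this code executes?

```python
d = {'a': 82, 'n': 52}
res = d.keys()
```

.keys() returns a dict_keys view object

dict_keys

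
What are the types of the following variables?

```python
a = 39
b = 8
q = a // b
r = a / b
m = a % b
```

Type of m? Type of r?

int % int returns int; int / int returns float

int, float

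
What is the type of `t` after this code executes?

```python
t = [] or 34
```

'or' returns first truthy value (34, which is int)

int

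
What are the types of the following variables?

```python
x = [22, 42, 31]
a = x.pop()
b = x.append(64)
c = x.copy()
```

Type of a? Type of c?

list.pop() returns the element (int); list.copy() returns list

int, list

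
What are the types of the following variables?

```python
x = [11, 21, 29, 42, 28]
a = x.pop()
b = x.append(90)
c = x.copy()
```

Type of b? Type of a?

list.append() returns None; list.pop() returns the element (int)

NoneType, int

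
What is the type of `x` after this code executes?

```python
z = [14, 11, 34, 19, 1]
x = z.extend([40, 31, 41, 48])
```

list.extend() returns None

NoneType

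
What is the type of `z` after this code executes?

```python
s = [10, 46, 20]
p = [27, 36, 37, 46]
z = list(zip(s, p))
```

list(zip(...)) returns a list of tuples

list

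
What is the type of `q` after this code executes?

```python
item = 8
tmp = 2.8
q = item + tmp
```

int + float returns float (8 + 2.8 = 10.8)

float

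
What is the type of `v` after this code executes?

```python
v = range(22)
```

range() returns a range object

range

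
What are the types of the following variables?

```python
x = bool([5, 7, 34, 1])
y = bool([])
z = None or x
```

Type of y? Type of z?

bool() returns bool; None or <bool> returns the bool

bool, bool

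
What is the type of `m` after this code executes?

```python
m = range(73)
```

range() returns a range object

range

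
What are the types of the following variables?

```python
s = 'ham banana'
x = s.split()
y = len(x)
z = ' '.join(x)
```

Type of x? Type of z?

str.split() returns list; str.join() returns str

list, str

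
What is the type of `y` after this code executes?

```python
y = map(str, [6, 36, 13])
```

map() returns a map iterator object

map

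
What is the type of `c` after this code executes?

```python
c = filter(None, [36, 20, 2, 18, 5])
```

filter() returns a filter iterator object

filter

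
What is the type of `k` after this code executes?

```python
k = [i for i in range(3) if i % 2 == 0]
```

A list comprehension [...] produces a list

list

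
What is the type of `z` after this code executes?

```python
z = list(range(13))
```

list(range(...)) returns list

list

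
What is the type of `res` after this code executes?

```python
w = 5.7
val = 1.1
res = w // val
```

float // float returns float (floor division preserves float type)

float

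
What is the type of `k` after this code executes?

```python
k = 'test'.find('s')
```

str.find() returns int (index, or -1)

int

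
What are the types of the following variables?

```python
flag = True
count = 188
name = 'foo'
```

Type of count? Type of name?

count is int; name is str

int, str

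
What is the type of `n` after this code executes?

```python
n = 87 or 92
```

'or' returns the first truthy value (87, which is int)

int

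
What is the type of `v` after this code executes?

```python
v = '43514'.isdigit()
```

str.isdigit() returns bool

bool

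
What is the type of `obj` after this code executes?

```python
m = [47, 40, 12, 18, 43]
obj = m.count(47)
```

list.count() returns int

int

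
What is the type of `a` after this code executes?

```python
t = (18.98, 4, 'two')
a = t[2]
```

Index 2 of tuple is 'two' which is str

str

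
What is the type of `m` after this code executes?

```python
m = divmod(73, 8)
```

divmod() returns a tuple (quotient, remainder)

tuple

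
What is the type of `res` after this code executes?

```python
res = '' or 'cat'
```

'or' returns first truthy value ('cat', which is str)

str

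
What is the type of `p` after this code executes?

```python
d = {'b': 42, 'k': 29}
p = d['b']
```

Accessing dict[str, int] with key 'b' returns int value 42

int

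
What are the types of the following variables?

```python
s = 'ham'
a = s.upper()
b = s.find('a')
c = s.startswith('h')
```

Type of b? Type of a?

str.find() returns int; str.upper() returns str

int, str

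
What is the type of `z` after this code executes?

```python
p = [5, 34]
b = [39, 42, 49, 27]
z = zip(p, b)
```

zip() returns a zip iterator object

zip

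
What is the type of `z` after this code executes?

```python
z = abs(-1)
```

abs() of int returns int

int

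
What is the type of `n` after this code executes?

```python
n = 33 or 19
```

'or' returns the first truthy value (33, which is int)

int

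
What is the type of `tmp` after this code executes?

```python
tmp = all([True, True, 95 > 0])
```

all() returns bool

bool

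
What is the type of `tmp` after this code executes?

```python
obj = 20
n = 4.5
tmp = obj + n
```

int + float returns float (20 + 4.5 = 24.5)

float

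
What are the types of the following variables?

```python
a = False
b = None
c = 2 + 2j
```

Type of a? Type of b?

a is bool; b is NoneType

bool, NoneType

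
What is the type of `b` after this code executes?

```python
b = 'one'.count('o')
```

str.count() returns int

int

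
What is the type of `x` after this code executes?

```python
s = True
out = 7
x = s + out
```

bool + int returns int (True is 1, so 1 + 7 = 8)

int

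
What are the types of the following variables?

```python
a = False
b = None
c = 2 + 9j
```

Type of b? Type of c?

b is NoneType; c is complex

NoneType, complex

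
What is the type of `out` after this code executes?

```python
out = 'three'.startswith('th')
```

str.startswith() returns bool

bool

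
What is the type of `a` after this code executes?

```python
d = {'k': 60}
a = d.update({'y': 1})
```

dict.update() returns None

NoneType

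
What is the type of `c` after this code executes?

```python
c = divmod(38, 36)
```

divmod() returns a tuple (quotient, remainder)

tuple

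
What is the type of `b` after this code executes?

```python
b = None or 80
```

'or' with None returns the other value (80, int)

int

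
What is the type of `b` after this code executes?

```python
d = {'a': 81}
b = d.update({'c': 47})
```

dict.update() returns None

NoneType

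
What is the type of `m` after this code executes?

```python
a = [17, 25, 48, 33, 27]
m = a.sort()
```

list.sort() returns None (sorts in place)

NoneType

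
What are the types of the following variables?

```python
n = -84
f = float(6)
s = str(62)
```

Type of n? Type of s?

n is int; s is str

int, str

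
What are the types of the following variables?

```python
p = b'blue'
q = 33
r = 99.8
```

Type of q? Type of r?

q is int; r is float

int, float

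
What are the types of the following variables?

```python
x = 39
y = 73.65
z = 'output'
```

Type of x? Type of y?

x is int; y is float

int, float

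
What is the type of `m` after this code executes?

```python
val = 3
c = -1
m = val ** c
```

int ** negative int returns float

float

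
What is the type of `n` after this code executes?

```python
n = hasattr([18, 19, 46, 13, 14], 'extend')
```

hasattr() returns bool

bool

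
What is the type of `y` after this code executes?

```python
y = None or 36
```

'or' with None returns the other value (36, int)

int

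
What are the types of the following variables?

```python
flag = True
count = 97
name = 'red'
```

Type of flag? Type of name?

flag is bool; name is str

bool, str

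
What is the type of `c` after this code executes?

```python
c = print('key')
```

print() returns None

NoneType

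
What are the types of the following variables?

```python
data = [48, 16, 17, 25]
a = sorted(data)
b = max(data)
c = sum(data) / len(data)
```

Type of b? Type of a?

max of ints returns int; sorted() returns list

int, list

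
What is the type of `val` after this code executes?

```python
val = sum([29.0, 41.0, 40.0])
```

sum() of floats returns float

float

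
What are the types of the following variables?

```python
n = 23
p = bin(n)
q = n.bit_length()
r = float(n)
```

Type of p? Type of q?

bin() returns str; int.bit_length() returns int

str, int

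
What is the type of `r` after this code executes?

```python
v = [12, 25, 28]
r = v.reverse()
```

list.reverse() returns None

NoneType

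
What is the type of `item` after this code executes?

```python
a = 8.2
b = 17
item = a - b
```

float - int returns float (8.2 - 17 = -8.8)

float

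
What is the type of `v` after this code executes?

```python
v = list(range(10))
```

list(range(...)) returns list

list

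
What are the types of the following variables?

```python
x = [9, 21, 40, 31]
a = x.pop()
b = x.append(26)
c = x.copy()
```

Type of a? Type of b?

list.pop() returns the element (int); list.append() returns None

int, NoneType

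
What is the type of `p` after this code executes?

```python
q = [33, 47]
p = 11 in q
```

'in' operator returns bool

bool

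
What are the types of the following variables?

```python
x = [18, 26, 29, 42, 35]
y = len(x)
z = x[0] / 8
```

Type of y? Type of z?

len() returns int; int / int returns float

int, float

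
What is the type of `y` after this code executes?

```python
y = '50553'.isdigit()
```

str.isdigit() returns bool

bool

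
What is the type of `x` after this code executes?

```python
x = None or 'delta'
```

'or' with None returns the other value ('delta', str)

str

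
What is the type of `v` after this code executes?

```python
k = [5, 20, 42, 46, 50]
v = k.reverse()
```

list.reverse() returns None

NoneType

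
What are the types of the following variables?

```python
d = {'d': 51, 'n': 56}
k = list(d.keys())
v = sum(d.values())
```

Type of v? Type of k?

sum of int values returns int; list(...) returns list

int, list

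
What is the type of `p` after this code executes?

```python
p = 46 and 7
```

'and' returns the last value when all truthy (7, which is int)

int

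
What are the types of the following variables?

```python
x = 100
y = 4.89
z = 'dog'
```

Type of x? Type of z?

x is int; z is str

int, str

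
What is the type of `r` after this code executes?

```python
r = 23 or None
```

'or' returns first truthy value (23, int)

int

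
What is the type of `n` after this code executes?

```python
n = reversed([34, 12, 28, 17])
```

reversed() on a list returns a list_reverseiterator

list_reverseiterator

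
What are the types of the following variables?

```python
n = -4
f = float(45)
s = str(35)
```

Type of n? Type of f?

n is int; f is float

int, float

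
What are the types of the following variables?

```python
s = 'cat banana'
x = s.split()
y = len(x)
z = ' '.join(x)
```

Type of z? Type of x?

str.join() returns str; str.split() returns list

str, list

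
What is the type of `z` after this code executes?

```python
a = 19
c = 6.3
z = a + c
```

int + float returns float (19 + 6.3 = 25.3)

float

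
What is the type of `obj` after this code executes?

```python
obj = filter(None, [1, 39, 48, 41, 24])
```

filter() returns a filter iterator object

filter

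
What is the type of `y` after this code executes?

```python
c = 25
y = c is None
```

'is' comparison returns bool

bool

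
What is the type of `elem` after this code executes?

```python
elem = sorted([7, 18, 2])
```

sorted() always returns list

list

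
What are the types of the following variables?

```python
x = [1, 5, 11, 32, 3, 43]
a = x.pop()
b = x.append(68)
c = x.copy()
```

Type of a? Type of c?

list.pop() returns the element (int); list.copy() returns list

int, list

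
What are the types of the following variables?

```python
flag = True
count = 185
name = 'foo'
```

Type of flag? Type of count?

flag is bool; count is int

bool, int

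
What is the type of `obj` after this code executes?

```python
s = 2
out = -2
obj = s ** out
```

int ** negative int returns float

float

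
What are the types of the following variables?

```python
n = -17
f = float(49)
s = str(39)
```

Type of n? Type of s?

n is int; s is str

int, str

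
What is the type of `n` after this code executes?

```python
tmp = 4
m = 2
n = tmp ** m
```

int ** positive int returns int (4 ** 2 = 16)

int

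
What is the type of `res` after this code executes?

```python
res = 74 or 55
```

'or' returns the first truthy value (74, which is int)

int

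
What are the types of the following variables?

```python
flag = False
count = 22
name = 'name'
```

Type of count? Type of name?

count is int; name is str

int, str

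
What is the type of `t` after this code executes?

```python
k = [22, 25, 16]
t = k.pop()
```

list.pop() returns the popped element (int here)

int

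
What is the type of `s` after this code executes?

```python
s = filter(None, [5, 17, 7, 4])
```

filter() returns a filter iterator object

filter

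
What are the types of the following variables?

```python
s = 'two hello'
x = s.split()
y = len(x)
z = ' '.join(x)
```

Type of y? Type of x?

len() returns int; str.split() returns list

int, list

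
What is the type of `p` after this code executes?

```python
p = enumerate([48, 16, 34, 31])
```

enumerate() returns an enumerate iterator object

enumerate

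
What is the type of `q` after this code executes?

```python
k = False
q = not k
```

'not' always returns bool

bool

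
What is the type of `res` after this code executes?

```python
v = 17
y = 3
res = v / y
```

int / int always returns float in Python 3 (17 / 3 = 5.66667)

float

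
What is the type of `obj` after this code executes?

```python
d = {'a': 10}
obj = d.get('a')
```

dict.get() returns the value (int) when key is found

int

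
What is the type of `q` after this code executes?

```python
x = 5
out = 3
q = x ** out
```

int ** positive int returns int (5 ** 3 = 125)

int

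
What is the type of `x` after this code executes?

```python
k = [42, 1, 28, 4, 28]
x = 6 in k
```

'in' operator returns bool

bool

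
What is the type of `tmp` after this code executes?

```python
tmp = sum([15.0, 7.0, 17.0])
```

sum() of floats returns float

float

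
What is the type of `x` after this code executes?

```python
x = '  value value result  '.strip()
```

str.strip() returns str

str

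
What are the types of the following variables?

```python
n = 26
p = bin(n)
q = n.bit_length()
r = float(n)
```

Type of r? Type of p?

float() returns float; bin() returns str

float, str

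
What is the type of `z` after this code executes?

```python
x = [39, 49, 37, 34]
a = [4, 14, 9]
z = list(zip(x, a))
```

list(zip(...)) returns a list of tuples

list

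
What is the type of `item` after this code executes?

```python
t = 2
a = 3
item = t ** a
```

int ** positive int returns int (2 ** 3 = 8)

int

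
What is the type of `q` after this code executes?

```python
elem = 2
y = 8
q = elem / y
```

int / int always returns float in Python 3 (2 / 8 = 0.25)

float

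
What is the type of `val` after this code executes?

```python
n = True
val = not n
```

'not' always returns bool

bool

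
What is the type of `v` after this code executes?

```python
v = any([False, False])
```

any() returns bool

bool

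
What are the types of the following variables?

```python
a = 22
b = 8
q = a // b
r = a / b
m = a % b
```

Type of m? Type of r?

int % int returns int; int / int returns float

int, float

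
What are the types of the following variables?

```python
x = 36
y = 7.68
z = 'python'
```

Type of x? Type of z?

x is int; z is str

int, str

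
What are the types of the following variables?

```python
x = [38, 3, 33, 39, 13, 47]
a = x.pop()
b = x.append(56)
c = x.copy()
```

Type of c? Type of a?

list.copy() returns list; list.pop() returns the element (int)

list, int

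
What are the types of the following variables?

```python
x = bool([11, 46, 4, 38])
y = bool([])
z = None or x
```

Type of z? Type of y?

None or <bool> returns the bool; bool() returns bool

bool, bool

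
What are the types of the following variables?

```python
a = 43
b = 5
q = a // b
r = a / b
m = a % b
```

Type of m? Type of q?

int % int returns int; int // int returns int

int, int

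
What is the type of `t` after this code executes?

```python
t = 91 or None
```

'or' returns first truthy value (91, int)

int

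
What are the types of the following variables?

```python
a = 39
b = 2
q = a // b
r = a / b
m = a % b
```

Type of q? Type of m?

int // int returns int; int % int returns int

int, int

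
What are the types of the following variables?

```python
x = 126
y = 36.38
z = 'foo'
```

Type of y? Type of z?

y is float; z is str

float, str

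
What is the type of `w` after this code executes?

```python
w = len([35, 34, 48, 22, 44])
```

len() always returns int

int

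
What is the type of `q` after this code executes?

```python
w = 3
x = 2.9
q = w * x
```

int * float returns float (3 * 2.9 = 8.7)

float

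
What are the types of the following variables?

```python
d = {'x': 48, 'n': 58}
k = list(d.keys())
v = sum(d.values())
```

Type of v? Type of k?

sum of int values returns int; list(...) returns list

int, list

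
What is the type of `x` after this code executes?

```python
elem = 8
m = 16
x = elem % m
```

int % int returns int (8 % 16 = 8)

int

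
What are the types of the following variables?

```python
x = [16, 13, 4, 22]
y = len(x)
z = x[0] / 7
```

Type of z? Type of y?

int / int returns float; len() returns int

float, int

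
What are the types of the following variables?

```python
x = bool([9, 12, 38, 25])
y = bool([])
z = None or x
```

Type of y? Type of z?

bool() returns bool; None or <bool> returns the bool

bool, bool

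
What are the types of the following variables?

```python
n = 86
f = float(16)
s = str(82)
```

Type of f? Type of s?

f is float; s is str

float, str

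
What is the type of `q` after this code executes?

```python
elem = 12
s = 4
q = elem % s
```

int % int returns int (12 % 4 = 0)

int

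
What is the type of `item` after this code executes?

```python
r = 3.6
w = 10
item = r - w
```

float - int returns float (3.6 - 10 = -6.4)

float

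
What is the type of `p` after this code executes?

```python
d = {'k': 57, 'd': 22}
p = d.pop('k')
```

dict.pop() returns the value (int)

int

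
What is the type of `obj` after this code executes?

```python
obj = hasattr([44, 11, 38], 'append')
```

hasattr() returns bool

bool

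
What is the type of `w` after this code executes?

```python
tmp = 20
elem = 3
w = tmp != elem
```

Comparison operators return bool

bool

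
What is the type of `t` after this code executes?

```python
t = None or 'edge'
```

'or' with None returns the other value ('edge', str)

str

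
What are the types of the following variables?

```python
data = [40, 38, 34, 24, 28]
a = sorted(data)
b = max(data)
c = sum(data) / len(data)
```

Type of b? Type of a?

max of ints returns int; sorted() returns list

int, list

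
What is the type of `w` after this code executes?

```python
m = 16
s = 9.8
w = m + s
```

int + float returns float (16 + 9.8 = 25.8)

float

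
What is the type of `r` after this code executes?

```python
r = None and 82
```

'and' returns first falsy value (None)

NoneType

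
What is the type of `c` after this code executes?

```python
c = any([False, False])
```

any() returns bool

bool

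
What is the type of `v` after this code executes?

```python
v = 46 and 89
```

'and' returns the last value when all truthy (89, which is int)

int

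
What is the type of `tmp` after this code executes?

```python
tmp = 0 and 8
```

'and' returns the first falsy value (0, which is int)

int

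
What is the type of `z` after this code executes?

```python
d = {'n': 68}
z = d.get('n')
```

dict.get() returns the value (int) when key is found

int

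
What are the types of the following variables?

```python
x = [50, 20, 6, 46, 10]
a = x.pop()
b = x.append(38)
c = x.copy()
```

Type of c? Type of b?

list.copy() returns list; list.append() returns None

list, NoneType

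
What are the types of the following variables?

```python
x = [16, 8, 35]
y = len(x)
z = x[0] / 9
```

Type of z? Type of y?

int / int returns float; len() returns int

float, int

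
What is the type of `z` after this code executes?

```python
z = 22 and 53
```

'and' returns the last value when all truthy (53, which is int)

int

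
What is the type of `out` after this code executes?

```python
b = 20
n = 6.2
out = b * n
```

int * float returns float (20 * 6.2 = 124.0)

float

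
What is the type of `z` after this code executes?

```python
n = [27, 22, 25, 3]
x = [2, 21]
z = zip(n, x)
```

zip() returns a zip iterator object

zip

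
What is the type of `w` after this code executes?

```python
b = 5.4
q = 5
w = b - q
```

float - int returns float (5.4 - 5 = 0.4)

float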